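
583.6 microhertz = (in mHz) 0.5836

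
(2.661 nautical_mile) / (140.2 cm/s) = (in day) 0.04068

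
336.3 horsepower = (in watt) 2.508e+05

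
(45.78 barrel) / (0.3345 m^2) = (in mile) 0.01352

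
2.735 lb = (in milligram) 1.241e+06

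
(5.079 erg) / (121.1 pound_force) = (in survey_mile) 5.859e-13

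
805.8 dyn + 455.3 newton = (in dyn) 4.553e+07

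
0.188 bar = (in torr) 141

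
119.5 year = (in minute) 6.281e+07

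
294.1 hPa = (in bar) 0.2941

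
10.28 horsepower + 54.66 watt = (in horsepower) 10.35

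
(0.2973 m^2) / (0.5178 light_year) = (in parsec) 1.967e-33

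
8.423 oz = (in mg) 2.388e+05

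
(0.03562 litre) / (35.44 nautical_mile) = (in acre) 1.341e-13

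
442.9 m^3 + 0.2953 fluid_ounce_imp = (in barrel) 2786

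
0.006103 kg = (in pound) 0.01345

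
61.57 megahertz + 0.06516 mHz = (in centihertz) 6.157e+09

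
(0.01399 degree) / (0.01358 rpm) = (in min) 0.002862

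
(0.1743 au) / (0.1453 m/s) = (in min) 2.991e+09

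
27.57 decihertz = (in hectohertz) 0.02757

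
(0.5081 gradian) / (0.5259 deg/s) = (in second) 0.8695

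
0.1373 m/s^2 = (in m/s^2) 0.1373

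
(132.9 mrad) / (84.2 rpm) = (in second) 0.01507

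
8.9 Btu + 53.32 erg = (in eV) 5.861e+22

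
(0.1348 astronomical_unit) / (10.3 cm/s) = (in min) 3.263e+09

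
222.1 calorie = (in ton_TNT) 2.221e-07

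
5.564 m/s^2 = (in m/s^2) 5.564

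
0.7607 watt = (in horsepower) 0.00102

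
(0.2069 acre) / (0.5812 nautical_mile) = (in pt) 2205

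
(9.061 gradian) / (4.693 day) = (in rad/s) 3.51e-07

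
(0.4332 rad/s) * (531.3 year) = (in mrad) 7.258e+12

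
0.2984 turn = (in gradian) 119.4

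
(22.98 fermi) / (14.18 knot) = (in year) 9.989e-23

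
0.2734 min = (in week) 2.712e-05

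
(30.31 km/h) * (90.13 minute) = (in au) 3.044e-07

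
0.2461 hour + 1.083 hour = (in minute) 79.75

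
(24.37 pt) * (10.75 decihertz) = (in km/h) 0.03327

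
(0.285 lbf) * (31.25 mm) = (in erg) 3.962e+05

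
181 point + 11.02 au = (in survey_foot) 5.409e+12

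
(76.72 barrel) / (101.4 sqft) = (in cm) 129.5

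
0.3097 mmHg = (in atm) 0.0004075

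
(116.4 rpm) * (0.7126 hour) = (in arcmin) 1.075e+08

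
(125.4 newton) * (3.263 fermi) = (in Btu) 3.878e-16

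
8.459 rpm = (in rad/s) 0.8858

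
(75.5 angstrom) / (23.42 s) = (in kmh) 1.161e-09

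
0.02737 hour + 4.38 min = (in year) 1.146e-05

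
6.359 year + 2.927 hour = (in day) 2321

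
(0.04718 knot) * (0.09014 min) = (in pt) 372.1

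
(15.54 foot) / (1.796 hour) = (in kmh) 0.002637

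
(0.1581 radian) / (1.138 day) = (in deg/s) 9.213e-05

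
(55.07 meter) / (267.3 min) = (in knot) 0.006675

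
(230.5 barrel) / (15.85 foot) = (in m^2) 7.586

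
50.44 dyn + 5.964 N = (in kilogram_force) 0.6082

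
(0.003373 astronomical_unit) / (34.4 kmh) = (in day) 611.2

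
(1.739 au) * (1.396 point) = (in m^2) 1.281e+08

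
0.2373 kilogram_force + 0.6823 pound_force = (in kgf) 0.5468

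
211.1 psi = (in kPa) 1455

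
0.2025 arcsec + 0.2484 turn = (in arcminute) 5365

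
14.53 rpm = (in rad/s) 1.522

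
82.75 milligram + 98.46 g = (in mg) 9.854e+04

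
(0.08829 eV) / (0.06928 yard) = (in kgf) 2.277e-20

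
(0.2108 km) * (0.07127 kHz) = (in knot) 2.92e+04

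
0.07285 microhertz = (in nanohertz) 72.85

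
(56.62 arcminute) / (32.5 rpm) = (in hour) 1.344e-06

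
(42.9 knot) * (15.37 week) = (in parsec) 6.649e-09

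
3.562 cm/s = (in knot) 0.06924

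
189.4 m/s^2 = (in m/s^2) 189.4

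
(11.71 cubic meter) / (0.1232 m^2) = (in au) 6.354e-10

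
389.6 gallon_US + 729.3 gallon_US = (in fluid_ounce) 1.432e+05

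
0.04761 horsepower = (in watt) 35.5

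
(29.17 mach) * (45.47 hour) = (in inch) 6.401e+10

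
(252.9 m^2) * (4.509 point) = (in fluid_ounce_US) 1.36e+04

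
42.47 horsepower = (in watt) 3.167e+04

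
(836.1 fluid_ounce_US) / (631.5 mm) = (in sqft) 0.4215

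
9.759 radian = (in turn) 1.553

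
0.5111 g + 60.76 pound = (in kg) 27.56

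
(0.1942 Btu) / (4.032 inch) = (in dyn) 2.001e+08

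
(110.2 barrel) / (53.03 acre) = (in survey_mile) 5.073e-08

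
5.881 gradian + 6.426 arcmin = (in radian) 0.09425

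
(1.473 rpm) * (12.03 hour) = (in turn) 1063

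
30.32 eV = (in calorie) 1.161e-18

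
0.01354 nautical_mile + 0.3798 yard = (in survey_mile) 0.0158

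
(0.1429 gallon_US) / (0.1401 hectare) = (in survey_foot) 1.267e-06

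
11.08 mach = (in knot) 7334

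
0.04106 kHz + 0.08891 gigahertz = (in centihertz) 8.891e+09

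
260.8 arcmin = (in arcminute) 260.8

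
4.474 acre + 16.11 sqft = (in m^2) 1.811e+04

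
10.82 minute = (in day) 0.007514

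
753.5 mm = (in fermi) 7.535e+14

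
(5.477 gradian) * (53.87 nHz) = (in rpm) 4.426e-08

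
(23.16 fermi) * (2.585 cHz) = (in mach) 1.758e-18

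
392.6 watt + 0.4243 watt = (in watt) 393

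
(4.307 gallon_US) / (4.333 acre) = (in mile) 5.777e-10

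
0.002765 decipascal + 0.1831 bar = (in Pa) 1.831e+04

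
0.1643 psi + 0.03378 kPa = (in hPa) 11.67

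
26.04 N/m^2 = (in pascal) 26.04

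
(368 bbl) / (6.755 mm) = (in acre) 2.14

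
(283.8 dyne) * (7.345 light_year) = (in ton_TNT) 4.713e+04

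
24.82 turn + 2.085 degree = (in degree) 8937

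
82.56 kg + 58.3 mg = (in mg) 8.256e+07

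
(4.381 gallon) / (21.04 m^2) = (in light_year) 8.331e-20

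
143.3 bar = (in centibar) 1.433e+04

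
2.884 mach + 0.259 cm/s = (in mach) 2.884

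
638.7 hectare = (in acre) 1578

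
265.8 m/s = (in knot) 516.7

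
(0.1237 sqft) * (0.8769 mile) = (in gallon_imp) 3567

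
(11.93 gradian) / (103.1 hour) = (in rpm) 4.821e-06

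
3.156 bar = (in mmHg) 2367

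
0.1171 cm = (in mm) 1.171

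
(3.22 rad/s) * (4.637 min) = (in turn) 142.6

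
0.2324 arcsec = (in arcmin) 0.003873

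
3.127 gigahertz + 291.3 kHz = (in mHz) 3.127e+12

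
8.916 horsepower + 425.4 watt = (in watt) 7074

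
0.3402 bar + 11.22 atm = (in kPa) 1171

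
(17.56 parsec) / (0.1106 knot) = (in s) 9.523e+18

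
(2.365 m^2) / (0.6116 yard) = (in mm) 4229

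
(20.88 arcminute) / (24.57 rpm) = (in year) 7.485e-11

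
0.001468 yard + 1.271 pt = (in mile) 1.113e-06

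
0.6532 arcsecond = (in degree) 0.0001814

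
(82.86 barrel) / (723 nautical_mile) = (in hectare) 9.838e-10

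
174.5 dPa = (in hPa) 0.1745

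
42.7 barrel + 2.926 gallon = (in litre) 6800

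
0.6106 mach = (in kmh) 748.5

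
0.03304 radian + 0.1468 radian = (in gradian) 11.45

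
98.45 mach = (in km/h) 1.207e+05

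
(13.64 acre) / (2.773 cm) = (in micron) 1.991e+12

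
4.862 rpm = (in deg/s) 29.17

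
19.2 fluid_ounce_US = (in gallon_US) 0.15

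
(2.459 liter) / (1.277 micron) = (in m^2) 1926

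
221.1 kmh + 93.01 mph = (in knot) 200.2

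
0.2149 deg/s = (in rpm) 0.03582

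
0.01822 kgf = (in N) 0.1787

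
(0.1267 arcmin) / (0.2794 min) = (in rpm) 2.099e-05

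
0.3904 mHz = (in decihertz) 0.003904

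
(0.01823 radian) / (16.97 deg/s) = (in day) 7.124e-07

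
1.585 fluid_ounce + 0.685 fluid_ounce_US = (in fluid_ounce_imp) 2.363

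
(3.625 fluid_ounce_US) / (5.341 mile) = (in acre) 3.082e-12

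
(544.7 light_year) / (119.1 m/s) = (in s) 4.327e+16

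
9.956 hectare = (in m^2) 9.956e+04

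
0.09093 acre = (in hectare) 0.0368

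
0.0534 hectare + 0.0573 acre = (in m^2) 765.9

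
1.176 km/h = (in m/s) 0.3267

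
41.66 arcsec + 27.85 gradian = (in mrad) 437.7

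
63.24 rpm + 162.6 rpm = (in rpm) 225.8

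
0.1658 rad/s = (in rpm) 1.583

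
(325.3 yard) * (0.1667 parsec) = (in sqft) 1.647e+19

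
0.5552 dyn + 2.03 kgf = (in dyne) 1.991e+06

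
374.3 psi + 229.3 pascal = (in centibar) 2581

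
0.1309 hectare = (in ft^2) 1.409e+04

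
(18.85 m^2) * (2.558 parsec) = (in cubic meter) 1.488e+18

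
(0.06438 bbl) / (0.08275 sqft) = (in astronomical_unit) 8.9e-12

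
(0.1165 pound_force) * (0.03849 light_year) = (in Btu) 1.789e+11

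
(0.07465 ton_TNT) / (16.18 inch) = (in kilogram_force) 7.75e+07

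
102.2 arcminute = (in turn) 0.004731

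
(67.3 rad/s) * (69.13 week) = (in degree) 1.612e+11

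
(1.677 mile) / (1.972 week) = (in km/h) 0.008146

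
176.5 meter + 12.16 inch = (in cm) 1.768e+04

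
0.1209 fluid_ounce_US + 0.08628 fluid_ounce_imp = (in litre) 0.006027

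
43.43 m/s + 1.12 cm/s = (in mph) 97.18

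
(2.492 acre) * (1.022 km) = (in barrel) 6.483e+07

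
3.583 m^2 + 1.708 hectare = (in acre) 4.221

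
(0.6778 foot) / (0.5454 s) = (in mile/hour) 0.8473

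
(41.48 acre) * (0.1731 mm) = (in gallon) 7676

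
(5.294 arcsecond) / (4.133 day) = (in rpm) 6.864e-10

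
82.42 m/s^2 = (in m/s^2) 82.42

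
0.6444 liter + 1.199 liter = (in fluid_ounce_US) 62.33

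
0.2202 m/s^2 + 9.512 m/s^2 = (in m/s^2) 9.732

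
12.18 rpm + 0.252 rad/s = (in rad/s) 1.527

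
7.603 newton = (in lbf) 1.709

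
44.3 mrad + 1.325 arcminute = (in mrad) 44.69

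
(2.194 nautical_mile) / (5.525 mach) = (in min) 0.036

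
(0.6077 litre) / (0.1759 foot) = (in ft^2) 0.122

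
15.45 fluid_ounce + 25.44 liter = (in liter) 25.9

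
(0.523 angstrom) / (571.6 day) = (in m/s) 1.059e-18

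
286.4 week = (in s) 1.732e+08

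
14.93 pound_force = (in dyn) 6.641e+06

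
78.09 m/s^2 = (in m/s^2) 78.09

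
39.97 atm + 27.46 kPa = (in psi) 591.4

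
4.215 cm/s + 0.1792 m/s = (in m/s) 0.2213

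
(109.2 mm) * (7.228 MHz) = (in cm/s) 7.893e+07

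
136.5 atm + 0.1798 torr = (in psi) 2006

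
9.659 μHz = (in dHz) 9.659e-05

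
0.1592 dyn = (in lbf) 3.579e-07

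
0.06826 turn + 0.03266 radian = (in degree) 26.44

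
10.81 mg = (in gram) 0.01081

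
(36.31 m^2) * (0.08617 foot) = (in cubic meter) 0.9537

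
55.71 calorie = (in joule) 233.1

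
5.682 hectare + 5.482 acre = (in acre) 19.52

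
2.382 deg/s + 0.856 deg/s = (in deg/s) 3.238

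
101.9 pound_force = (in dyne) 4.533e+07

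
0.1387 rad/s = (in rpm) 1.324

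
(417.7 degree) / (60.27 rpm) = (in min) 0.01925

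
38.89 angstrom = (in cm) 3.889e-07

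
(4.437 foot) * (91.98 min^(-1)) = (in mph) 4.638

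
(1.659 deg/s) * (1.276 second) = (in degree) 2.117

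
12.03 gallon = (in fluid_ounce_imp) 1603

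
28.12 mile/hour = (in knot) 24.44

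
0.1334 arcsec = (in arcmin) 0.002223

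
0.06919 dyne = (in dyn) 0.06919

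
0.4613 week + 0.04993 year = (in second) 1.854e+06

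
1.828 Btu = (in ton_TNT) 4.61e-07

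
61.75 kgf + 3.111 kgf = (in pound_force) 143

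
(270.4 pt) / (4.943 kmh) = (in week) 1.149e-07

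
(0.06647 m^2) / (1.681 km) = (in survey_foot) 0.0001297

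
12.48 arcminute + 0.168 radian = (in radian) 0.1716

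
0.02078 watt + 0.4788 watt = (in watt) 0.4996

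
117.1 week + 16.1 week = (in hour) 2.238e+04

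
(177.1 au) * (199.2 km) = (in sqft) 5.681e+19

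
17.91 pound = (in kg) 8.124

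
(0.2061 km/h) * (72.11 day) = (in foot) 1.17e+06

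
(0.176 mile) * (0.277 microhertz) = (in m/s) 7.846e-05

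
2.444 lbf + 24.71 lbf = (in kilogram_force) 12.32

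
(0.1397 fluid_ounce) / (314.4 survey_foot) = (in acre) 1.065e-11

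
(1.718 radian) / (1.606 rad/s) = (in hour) 0.0002971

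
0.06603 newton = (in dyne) 6603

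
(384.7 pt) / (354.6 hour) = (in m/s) 1.063e-07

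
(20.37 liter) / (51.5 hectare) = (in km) 3.955e-11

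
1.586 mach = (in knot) 1050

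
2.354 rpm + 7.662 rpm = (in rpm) 10.02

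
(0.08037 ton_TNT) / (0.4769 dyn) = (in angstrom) 7.051e+23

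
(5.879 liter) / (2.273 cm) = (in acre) 6.391e-05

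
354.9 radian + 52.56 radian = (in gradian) 2.594e+04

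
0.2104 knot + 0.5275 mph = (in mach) 0.00101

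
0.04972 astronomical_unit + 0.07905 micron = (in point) 2.108e+13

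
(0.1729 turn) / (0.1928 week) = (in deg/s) 0.0005338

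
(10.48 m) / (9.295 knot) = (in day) 2.537e-05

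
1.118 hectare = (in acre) 2.763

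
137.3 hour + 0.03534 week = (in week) 0.8526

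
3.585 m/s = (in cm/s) 358.5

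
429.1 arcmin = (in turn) 0.01987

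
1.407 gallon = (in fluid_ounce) 180.1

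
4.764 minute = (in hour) 0.0794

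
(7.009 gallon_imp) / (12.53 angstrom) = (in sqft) 2.737e+08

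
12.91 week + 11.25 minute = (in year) 0.2476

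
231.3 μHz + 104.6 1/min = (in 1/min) 104.6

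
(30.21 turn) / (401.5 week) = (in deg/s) 4.479e-05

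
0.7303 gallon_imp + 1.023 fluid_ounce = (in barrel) 0.02107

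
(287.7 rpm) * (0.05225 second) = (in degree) 90.19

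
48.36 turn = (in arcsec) 6.267e+07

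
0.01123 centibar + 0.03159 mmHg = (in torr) 0.1158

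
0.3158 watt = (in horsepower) 0.0004235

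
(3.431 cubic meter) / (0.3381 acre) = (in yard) 0.002742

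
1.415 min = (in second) 84.9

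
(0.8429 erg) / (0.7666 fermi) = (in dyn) 1.1e+13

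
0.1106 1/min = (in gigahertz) 1.843e-12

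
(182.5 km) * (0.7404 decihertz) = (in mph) 3.023e+04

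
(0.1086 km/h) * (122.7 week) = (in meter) 2.239e+06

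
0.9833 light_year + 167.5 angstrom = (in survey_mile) 5.78e+12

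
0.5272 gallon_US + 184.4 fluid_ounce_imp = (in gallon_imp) 1.591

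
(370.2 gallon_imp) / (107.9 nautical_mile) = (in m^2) 8.422e-06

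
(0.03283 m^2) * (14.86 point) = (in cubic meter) 0.0001721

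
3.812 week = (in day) 26.68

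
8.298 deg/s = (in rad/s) 0.1448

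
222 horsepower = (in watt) 1.655e+05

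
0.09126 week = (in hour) 15.33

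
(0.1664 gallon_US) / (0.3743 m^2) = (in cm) 0.1683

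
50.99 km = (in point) 1.445e+08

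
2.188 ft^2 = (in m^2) 0.2033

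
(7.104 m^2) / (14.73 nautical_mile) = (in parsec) 8.439e-21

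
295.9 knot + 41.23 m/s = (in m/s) 193.5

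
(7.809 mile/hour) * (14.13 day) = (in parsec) 1.381e-10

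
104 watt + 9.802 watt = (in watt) 113.8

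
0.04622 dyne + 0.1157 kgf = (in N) 1.135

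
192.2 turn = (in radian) 1208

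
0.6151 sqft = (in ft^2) 0.6151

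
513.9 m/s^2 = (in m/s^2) 513.9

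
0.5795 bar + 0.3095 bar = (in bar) 0.889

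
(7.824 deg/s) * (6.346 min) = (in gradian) 3310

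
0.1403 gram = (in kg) 0.0001403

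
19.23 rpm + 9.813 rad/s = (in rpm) 112.9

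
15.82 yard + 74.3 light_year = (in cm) 7.029e+19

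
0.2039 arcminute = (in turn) 9.44e-06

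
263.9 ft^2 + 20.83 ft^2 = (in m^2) 26.45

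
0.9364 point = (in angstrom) 3.303e+06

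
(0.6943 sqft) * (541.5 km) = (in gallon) 9.227e+06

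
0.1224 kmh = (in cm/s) 3.4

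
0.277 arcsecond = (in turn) 2.137e-07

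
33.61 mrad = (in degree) 1.926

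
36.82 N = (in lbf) 8.277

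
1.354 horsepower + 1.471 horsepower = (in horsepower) 2.825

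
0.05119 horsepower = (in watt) 38.17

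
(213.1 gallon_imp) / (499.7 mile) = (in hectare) 1.205e-10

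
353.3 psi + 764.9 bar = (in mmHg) 5.92e+05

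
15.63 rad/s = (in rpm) 149.3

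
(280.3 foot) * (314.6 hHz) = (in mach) 7894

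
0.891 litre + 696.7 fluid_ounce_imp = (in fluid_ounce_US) 699.5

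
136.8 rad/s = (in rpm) 1306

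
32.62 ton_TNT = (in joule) 1.365e+11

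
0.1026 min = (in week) 1.018e-05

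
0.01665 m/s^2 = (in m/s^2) 0.01665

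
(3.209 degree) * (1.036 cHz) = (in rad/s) 0.0005802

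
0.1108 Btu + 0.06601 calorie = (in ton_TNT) 2.801e-08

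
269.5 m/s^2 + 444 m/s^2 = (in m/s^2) 713.5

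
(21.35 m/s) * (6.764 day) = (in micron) 1.248e+13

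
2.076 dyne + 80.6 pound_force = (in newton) 358.5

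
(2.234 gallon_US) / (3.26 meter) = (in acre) 6.41e-07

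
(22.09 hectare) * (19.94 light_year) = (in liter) 4.167e+25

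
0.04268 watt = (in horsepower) 5.723e-05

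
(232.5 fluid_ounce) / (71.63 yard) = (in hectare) 1.05e-08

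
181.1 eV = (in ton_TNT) 6.935e-27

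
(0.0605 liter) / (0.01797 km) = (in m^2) 3.367e-06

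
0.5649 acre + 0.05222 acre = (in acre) 0.6171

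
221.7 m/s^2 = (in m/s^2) 221.7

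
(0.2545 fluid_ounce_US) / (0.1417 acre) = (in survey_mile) 8.156e-12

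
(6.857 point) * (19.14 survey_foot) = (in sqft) 0.1519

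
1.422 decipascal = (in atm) 1.403e-06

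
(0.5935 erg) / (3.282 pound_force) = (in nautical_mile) 2.195e-12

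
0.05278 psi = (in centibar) 0.3639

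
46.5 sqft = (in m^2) 4.32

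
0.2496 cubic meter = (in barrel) 1.57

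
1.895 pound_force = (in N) 8.429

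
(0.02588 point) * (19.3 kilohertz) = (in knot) 0.3425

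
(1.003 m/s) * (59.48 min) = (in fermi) 3.58e+18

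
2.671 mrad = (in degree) 0.153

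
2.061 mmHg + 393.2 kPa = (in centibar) 393.5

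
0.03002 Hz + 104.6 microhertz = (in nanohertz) 3.012e+07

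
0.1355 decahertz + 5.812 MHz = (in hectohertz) 5.812e+04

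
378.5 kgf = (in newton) 3712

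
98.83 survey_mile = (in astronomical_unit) 1.063e-06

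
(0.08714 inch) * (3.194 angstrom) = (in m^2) 7.069e-13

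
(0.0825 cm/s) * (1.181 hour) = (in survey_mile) 0.002179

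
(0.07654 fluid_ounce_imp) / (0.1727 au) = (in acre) 2.08e-20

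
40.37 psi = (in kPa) 278.3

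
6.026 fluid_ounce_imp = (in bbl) 0.001077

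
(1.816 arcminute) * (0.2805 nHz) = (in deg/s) 8.49e-12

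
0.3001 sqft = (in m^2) 0.02788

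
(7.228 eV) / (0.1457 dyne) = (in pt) 2.253e-09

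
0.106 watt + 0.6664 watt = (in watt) 0.7724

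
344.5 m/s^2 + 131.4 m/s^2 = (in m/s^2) 475.9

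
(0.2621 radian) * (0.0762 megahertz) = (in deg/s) 1.144e+06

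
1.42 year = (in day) 518.3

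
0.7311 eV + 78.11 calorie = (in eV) 2.04e+21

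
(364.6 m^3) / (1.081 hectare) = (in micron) 3.373e+04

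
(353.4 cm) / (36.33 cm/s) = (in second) 9.727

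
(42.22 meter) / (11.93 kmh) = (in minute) 0.2123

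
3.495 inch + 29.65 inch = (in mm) 841.9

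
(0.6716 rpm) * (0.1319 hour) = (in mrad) 3.34e+04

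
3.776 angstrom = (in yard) 4.129e-10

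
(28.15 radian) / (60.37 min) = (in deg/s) 0.4453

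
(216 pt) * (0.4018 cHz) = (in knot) 0.0005951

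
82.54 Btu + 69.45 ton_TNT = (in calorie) 6.945e+10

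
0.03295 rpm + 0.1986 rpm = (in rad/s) 0.02425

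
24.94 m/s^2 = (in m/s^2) 24.94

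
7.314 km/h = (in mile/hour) 4.545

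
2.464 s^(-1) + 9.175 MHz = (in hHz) 9.175e+04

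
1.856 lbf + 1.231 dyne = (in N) 8.256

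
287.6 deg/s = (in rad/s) 5.02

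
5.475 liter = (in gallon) 1.446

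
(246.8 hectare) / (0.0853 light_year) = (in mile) 1.9e-12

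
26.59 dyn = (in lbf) 5.978e-05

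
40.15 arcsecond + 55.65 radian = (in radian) 55.65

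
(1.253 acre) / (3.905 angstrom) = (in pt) 3.681e+16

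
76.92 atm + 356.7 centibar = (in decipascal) 8.151e+07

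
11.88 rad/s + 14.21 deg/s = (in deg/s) 694.9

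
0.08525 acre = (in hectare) 0.0345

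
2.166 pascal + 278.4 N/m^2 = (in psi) 0.04069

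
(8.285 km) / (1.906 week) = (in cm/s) 0.7187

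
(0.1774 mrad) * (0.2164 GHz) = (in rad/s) 3.839e+04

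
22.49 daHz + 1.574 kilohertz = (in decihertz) 1.799e+04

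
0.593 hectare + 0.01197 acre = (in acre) 1.477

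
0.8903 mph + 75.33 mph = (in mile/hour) 76.22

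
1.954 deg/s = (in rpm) 0.3257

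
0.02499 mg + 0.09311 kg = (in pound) 0.2053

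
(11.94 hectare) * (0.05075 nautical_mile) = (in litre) 1.122e+10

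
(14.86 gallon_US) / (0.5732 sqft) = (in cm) 105.6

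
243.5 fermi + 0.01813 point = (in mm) 0.006396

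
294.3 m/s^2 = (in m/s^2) 294.3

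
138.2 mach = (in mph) 1.053e+05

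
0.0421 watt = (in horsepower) 5.646e-05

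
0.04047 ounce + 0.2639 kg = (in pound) 0.5843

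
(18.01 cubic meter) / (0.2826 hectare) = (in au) 4.26e-14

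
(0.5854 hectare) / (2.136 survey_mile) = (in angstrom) 1.703e+10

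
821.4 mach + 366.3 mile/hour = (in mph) 6.26e+05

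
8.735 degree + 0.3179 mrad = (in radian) 0.1528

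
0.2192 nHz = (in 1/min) 1.315e-08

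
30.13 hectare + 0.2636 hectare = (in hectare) 30.39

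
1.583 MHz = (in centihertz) 1.583e+08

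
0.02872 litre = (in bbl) 0.0001806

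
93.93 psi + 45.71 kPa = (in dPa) 6.933e+06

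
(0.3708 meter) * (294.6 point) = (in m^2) 0.03854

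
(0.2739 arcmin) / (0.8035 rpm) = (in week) 1.566e-09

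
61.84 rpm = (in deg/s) 371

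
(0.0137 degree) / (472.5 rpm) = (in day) 5.593e-11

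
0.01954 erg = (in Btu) 1.852e-12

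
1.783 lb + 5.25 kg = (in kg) 6.059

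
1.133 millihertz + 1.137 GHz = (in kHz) 1.137e+06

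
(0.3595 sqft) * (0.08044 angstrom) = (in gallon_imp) 5.91e-11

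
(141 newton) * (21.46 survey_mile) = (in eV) 3.039e+25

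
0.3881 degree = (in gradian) 0.4312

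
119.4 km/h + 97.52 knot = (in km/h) 300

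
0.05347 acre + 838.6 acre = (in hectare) 339.4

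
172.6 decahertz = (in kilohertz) 1.726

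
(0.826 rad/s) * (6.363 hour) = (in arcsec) 3.903e+09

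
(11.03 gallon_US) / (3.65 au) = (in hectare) 7.647e-18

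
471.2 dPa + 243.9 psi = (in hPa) 1.682e+04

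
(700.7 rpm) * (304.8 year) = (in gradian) 4.49e+13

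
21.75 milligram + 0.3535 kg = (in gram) 353.5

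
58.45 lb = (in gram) 2.651e+04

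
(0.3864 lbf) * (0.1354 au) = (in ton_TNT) 8.321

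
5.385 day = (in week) 0.7693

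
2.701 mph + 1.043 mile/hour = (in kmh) 6.025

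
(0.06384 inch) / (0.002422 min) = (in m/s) 0.01116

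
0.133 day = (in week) 0.019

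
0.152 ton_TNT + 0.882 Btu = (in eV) 3.969e+27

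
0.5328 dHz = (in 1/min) 3.197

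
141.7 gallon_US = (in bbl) 3.374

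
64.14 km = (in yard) 7.014e+04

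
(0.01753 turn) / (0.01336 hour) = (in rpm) 0.02187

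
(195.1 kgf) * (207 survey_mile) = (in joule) 6.374e+08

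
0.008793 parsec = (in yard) 2.967e+14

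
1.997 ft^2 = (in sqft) 1.997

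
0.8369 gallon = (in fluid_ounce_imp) 111.5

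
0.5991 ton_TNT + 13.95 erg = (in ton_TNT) 0.5991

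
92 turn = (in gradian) 3.68e+04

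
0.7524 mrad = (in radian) 0.0007524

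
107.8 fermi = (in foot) 3.537e-13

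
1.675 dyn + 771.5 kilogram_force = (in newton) 7566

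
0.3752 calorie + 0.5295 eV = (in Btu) 0.001488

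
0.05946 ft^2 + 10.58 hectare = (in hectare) 10.58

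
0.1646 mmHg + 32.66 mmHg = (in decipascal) 4.376e+04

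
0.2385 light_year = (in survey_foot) 7.403e+15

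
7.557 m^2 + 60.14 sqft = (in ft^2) 141.5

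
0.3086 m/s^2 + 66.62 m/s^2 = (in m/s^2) 66.93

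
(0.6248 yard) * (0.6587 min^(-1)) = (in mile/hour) 0.01403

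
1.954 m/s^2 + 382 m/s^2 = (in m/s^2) 384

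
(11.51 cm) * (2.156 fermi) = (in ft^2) 2.671e-15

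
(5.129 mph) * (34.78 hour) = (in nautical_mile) 155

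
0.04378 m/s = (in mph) 0.09793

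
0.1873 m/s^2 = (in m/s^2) 0.1873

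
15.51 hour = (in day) 0.6462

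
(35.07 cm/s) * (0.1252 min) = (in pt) 7468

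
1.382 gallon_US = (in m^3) 0.005231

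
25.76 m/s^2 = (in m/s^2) 25.76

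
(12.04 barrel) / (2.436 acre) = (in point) 0.5504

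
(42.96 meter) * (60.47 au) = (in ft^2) 4.183e+15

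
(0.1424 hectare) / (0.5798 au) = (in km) 1.642e-11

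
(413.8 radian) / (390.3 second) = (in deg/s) 60.75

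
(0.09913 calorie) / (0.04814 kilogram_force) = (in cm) 87.86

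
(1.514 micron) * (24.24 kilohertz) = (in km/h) 0.1321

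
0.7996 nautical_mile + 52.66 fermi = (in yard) 1619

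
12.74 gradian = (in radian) 0.2001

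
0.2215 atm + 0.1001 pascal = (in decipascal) 2.244e+05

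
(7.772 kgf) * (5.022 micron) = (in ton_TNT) 9.148e-14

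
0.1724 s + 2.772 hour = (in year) 0.0003164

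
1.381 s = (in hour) 0.0003836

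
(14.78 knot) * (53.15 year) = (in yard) 1.394e+10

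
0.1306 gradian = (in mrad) 2.051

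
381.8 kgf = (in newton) 3744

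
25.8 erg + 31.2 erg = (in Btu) 5.403e-09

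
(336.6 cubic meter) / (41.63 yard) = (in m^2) 8.842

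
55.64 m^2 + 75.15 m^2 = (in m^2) 130.8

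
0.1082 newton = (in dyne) 1.082e+04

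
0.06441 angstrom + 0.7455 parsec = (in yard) 2.516e+16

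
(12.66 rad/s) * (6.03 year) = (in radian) 2.407e+09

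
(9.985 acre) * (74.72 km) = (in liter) 3.019e+12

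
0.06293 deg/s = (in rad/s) 0.001098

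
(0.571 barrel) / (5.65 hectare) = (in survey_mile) 9.984e-10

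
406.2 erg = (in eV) 2.535e+14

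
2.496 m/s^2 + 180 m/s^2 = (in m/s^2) 182.5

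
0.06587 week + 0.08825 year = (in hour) 784.1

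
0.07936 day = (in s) 6857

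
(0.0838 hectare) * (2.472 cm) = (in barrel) 130.3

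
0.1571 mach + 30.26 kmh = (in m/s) 61.9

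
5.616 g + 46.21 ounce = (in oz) 46.41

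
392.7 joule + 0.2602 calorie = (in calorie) 94.12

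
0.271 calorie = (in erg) 1.134e+07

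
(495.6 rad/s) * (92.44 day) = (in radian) 3.958e+09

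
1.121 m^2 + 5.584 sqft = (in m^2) 1.64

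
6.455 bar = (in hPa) 6455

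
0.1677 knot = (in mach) 0.0002534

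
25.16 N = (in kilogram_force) 2.566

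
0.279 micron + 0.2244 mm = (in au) 1.502e-15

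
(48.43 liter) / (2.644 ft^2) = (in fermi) 1.972e+14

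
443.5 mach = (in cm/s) 1.51e+07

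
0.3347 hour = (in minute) 20.08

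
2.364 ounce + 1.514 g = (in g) 68.53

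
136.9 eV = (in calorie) 5.242e-18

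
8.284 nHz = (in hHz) 8.284e-11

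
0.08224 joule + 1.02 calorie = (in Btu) 0.004123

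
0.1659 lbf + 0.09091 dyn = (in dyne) 7.38e+04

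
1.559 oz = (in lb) 0.09744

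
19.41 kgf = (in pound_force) 42.79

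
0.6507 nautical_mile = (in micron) 1.205e+09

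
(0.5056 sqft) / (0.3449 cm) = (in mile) 0.008462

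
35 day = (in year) 0.09589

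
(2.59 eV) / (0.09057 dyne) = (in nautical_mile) 2.474e-16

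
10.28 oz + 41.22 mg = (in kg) 0.2915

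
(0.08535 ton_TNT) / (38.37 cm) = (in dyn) 9.307e+13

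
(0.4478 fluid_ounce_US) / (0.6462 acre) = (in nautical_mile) 2.734e-12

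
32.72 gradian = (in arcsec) 1.06e+05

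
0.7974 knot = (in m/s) 0.4102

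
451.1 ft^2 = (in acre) 0.01036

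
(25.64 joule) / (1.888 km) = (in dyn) 1358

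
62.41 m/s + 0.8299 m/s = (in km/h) 227.7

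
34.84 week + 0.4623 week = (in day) 247.1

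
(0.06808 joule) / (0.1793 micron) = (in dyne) 3.797e+10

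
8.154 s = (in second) 8.154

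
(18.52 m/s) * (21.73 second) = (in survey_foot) 1320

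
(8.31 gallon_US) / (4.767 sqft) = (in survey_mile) 4.414e-05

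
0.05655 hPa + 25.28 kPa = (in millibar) 252.9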